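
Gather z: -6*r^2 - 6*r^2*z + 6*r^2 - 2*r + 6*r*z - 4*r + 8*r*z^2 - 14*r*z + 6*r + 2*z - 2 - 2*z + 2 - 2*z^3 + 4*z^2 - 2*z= -2*z^3 + z^2*(8*r + 4) + z*(-6*r^2 - 8*r - 2)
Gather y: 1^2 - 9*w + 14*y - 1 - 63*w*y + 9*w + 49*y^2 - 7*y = 49*y^2 + y*(7 - 63*w)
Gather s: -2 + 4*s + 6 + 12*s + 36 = 16*s + 40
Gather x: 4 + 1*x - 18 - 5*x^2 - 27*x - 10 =-5*x^2 - 26*x - 24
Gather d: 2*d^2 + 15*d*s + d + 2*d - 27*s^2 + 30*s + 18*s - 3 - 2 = 2*d^2 + d*(15*s + 3) - 27*s^2 + 48*s - 5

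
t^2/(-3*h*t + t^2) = t/(-3*h + t)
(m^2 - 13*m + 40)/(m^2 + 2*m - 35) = (m - 8)/(m + 7)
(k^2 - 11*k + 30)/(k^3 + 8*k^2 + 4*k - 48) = (k^2 - 11*k + 30)/(k^3 + 8*k^2 + 4*k - 48)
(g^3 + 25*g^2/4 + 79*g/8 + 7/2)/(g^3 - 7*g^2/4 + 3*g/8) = (8*g^3 + 50*g^2 + 79*g + 28)/(g*(8*g^2 - 14*g + 3))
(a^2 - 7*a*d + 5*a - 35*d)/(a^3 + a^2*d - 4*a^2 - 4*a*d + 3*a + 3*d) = (a^2 - 7*a*d + 5*a - 35*d)/(a^3 + a^2*d - 4*a^2 - 4*a*d + 3*a + 3*d)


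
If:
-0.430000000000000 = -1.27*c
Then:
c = 0.34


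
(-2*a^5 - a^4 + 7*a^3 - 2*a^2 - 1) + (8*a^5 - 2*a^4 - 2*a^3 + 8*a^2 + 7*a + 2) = 6*a^5 - 3*a^4 + 5*a^3 + 6*a^2 + 7*a + 1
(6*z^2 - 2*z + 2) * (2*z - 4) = 12*z^3 - 28*z^2 + 12*z - 8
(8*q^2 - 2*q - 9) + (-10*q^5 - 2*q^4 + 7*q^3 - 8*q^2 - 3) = -10*q^5 - 2*q^4 + 7*q^3 - 2*q - 12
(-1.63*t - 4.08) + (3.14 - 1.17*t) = -2.8*t - 0.94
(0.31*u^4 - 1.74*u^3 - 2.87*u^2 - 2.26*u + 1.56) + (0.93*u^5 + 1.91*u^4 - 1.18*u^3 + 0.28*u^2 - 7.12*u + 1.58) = 0.93*u^5 + 2.22*u^4 - 2.92*u^3 - 2.59*u^2 - 9.38*u + 3.14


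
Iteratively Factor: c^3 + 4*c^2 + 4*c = (c)*(c^2 + 4*c + 4) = c*(c + 2)*(c + 2)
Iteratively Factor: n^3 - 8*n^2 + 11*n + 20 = (n - 5)*(n^2 - 3*n - 4) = (n - 5)*(n - 4)*(n + 1)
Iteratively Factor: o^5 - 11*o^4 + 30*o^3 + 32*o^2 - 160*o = (o + 2)*(o^4 - 13*o^3 + 56*o^2 - 80*o) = (o - 4)*(o + 2)*(o^3 - 9*o^2 + 20*o) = o*(o - 4)*(o + 2)*(o^2 - 9*o + 20) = o*(o - 5)*(o - 4)*(o + 2)*(o - 4)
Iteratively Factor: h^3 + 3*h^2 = (h + 3)*(h^2) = h*(h + 3)*(h)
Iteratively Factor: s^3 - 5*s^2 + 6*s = (s - 2)*(s^2 - 3*s) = s*(s - 2)*(s - 3)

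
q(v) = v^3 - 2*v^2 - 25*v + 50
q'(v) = 3*v^2 - 4*v - 25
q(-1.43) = 78.74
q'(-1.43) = -13.15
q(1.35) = 15.07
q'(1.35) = -24.93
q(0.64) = 33.44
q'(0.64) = -26.33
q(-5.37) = -28.28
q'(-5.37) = 82.99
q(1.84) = 3.46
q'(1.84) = -22.20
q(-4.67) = 21.28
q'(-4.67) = 59.11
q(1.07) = 22.19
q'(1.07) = -25.85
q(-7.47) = -291.68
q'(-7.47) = 172.28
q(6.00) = 44.00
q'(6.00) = 59.00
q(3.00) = -16.00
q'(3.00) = -10.00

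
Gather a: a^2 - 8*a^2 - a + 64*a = -7*a^2 + 63*a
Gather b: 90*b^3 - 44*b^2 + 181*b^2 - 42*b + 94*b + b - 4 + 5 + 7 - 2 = 90*b^3 + 137*b^2 + 53*b + 6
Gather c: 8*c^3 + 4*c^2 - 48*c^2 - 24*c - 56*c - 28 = 8*c^3 - 44*c^2 - 80*c - 28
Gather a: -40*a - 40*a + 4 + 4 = 8 - 80*a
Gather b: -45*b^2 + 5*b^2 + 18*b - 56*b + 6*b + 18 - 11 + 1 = -40*b^2 - 32*b + 8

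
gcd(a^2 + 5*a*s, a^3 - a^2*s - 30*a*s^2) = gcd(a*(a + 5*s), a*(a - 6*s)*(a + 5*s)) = a^2 + 5*a*s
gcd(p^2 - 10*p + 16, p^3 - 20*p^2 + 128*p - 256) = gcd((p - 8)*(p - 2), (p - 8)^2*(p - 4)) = p - 8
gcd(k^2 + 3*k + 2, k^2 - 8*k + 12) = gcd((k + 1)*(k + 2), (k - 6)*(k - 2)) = 1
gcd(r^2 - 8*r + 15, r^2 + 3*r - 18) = r - 3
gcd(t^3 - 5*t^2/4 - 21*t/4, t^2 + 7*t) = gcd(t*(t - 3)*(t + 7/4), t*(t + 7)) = t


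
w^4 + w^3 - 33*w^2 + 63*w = w*(w - 3)^2*(w + 7)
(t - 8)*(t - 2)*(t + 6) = t^3 - 4*t^2 - 44*t + 96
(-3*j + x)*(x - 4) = -3*j*x + 12*j + x^2 - 4*x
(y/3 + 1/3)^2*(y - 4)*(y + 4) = y^4/9 + 2*y^3/9 - 5*y^2/3 - 32*y/9 - 16/9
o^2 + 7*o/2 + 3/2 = (o + 1/2)*(o + 3)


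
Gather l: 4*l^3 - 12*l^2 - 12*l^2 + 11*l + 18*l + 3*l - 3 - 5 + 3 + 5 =4*l^3 - 24*l^2 + 32*l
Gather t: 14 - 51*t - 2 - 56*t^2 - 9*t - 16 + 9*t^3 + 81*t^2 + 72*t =9*t^3 + 25*t^2 + 12*t - 4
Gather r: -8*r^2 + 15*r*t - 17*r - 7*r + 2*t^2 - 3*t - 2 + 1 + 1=-8*r^2 + r*(15*t - 24) + 2*t^2 - 3*t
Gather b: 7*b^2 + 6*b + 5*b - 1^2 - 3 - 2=7*b^2 + 11*b - 6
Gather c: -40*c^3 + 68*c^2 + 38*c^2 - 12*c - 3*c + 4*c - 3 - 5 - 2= -40*c^3 + 106*c^2 - 11*c - 10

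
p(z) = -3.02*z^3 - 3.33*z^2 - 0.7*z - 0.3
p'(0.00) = -0.70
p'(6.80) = -464.92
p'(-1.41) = -9.32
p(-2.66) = 34.84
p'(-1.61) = -13.46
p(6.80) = -1108.62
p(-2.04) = 12.91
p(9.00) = -2477.91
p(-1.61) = 4.80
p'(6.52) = -429.27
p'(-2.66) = -47.09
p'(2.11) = -55.09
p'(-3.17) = -70.63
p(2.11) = -44.97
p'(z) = -9.06*z^2 - 6.66*z - 0.7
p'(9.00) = -794.50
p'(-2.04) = -24.82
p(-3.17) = 64.66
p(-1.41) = 2.53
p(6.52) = -983.47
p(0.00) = -0.30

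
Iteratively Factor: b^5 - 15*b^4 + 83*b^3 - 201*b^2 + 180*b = (b - 3)*(b^4 - 12*b^3 + 47*b^2 - 60*b) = b*(b - 3)*(b^3 - 12*b^2 + 47*b - 60) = b*(b - 5)*(b - 3)*(b^2 - 7*b + 12) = b*(b - 5)*(b - 3)^2*(b - 4)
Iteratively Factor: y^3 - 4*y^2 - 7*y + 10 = (y - 5)*(y^2 + y - 2) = (y - 5)*(y + 2)*(y - 1)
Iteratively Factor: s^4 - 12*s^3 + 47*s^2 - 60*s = (s - 4)*(s^3 - 8*s^2 + 15*s) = (s - 4)*(s - 3)*(s^2 - 5*s) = s*(s - 4)*(s - 3)*(s - 5)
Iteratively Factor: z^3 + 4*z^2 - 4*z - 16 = (z - 2)*(z^2 + 6*z + 8) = (z - 2)*(z + 2)*(z + 4)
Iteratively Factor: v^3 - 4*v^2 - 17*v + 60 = (v - 3)*(v^2 - v - 20) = (v - 3)*(v + 4)*(v - 5)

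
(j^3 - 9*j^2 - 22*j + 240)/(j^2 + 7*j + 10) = (j^2 - 14*j + 48)/(j + 2)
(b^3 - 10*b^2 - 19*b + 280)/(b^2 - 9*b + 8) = (b^2 - 2*b - 35)/(b - 1)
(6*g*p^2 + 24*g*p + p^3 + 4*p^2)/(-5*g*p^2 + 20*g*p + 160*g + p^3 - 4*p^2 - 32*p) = p*(6*g + p)/(-5*g*p + 40*g + p^2 - 8*p)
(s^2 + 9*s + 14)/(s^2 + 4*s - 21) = (s + 2)/(s - 3)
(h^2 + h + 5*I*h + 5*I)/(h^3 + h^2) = (h + 5*I)/h^2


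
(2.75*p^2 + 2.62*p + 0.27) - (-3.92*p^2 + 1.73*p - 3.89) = 6.67*p^2 + 0.89*p + 4.16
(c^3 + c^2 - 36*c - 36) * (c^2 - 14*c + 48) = c^5 - 13*c^4 - 2*c^3 + 516*c^2 - 1224*c - 1728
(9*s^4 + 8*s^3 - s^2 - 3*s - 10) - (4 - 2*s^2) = 9*s^4 + 8*s^3 + s^2 - 3*s - 14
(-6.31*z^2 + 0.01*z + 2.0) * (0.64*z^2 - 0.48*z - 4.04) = -4.0384*z^4 + 3.0352*z^3 + 26.7676*z^2 - 1.0004*z - 8.08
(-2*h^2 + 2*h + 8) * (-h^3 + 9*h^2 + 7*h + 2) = 2*h^5 - 20*h^4 - 4*h^3 + 82*h^2 + 60*h + 16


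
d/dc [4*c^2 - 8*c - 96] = 8*c - 8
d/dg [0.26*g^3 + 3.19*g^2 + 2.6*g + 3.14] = 0.78*g^2 + 6.38*g + 2.6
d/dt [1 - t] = -1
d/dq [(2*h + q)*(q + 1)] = 2*h + 2*q + 1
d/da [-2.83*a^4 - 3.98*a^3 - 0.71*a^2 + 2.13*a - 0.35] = -11.32*a^3 - 11.94*a^2 - 1.42*a + 2.13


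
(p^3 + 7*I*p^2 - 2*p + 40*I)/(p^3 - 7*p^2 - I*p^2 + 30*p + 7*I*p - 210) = (p^2 + 2*I*p + 8)/(p^2 - p*(7 + 6*I) + 42*I)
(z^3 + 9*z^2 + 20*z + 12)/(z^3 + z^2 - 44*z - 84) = (z + 1)/(z - 7)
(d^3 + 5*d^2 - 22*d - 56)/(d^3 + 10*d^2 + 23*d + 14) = (d - 4)/(d + 1)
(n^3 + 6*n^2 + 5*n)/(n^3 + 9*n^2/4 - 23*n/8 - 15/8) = 8*n*(n^2 + 6*n + 5)/(8*n^3 + 18*n^2 - 23*n - 15)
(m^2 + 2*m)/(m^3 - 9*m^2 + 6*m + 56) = m/(m^2 - 11*m + 28)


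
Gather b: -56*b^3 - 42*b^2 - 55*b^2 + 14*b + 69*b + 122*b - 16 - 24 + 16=-56*b^3 - 97*b^2 + 205*b - 24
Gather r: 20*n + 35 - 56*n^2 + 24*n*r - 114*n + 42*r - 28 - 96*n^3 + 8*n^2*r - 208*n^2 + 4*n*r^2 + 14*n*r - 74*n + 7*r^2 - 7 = -96*n^3 - 264*n^2 - 168*n + r^2*(4*n + 7) + r*(8*n^2 + 38*n + 42)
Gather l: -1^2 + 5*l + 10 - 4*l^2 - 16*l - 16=-4*l^2 - 11*l - 7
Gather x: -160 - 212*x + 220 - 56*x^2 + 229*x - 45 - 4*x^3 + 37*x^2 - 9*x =-4*x^3 - 19*x^2 + 8*x + 15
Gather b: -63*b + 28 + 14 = 42 - 63*b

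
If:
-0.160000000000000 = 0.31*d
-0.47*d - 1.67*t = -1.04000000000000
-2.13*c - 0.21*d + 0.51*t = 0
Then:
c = 0.23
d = -0.52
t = 0.77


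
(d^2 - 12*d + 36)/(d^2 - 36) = (d - 6)/(d + 6)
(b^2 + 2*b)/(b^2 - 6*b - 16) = b/(b - 8)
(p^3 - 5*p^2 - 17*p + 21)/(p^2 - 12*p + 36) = (p^3 - 5*p^2 - 17*p + 21)/(p^2 - 12*p + 36)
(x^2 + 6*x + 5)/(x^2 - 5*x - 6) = (x + 5)/(x - 6)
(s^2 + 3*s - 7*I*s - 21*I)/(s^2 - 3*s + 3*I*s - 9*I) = (s^2 + s*(3 - 7*I) - 21*I)/(s^2 + 3*s*(-1 + I) - 9*I)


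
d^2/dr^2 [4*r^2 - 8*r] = 8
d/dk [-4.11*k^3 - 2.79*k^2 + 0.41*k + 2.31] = -12.33*k^2 - 5.58*k + 0.41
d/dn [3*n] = 3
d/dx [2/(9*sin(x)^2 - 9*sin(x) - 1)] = 18*(1 - 2*sin(x))*cos(x)/(-9*sin(x)^2 + 9*sin(x) + 1)^2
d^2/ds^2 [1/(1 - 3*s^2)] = 6*(-9*s^2 - 1)/(3*s^2 - 1)^3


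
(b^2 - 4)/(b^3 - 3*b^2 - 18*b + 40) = (b + 2)/(b^2 - b - 20)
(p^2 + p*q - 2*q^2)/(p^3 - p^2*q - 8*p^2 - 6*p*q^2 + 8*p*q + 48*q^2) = (p - q)/(p^2 - 3*p*q - 8*p + 24*q)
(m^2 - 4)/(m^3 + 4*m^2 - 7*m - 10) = (m + 2)/(m^2 + 6*m + 5)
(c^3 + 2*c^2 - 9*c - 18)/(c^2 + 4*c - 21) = (c^2 + 5*c + 6)/(c + 7)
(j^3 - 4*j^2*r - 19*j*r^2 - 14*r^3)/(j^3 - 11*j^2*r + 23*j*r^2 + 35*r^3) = (-j - 2*r)/(-j + 5*r)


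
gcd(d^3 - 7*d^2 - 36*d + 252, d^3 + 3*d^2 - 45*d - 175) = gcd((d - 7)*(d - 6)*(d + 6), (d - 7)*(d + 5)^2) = d - 7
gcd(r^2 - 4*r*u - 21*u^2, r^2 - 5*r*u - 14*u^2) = r - 7*u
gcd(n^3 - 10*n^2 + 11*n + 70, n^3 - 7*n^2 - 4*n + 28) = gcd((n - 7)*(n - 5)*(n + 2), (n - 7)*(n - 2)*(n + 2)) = n^2 - 5*n - 14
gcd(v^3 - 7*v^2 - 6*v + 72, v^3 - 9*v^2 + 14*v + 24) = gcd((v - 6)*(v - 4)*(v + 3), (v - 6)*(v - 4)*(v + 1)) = v^2 - 10*v + 24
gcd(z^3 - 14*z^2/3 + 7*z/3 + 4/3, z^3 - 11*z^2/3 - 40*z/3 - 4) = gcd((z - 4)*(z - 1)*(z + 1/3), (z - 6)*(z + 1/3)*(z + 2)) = z + 1/3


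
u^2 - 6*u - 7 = (u - 7)*(u + 1)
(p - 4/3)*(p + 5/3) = p^2 + p/3 - 20/9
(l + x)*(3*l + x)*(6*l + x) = 18*l^3 + 27*l^2*x + 10*l*x^2 + x^3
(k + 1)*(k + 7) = k^2 + 8*k + 7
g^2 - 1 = (g - 1)*(g + 1)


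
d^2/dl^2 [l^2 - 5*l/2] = 2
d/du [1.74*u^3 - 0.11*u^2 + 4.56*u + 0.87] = 5.22*u^2 - 0.22*u + 4.56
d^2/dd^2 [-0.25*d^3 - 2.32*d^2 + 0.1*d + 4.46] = -1.5*d - 4.64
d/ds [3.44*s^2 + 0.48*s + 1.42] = 6.88*s + 0.48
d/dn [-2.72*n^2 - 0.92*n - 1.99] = -5.44*n - 0.92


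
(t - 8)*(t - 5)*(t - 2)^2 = t^4 - 17*t^3 + 96*t^2 - 212*t + 160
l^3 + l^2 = l^2*(l + 1)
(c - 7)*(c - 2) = c^2 - 9*c + 14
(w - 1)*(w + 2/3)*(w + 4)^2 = w^4 + 23*w^3/3 + 38*w^2/3 - 32*w/3 - 32/3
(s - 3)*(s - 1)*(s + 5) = s^3 + s^2 - 17*s + 15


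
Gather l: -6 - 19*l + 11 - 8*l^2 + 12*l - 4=-8*l^2 - 7*l + 1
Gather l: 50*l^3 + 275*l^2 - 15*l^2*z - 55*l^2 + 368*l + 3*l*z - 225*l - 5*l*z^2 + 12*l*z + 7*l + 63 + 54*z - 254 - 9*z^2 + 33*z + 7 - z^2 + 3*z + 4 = 50*l^3 + l^2*(220 - 15*z) + l*(-5*z^2 + 15*z + 150) - 10*z^2 + 90*z - 180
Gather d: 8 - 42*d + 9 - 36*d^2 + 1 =-36*d^2 - 42*d + 18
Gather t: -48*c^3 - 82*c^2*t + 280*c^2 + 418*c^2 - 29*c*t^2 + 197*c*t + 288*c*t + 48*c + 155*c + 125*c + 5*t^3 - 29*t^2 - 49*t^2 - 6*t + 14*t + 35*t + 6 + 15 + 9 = -48*c^3 + 698*c^2 + 328*c + 5*t^3 + t^2*(-29*c - 78) + t*(-82*c^2 + 485*c + 43) + 30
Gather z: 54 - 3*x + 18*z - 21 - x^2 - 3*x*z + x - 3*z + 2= -x^2 - 2*x + z*(15 - 3*x) + 35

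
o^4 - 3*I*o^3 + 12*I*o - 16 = (o - 2)*(o + 2)*(o - 4*I)*(o + I)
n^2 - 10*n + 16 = (n - 8)*(n - 2)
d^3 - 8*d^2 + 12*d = d*(d - 6)*(d - 2)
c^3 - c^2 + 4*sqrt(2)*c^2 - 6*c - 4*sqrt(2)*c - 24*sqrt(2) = (c - 3)*(c + 2)*(c + 4*sqrt(2))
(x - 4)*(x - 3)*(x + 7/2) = x^3 - 7*x^2/2 - 25*x/2 + 42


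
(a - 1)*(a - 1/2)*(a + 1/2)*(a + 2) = a^4 + a^3 - 9*a^2/4 - a/4 + 1/2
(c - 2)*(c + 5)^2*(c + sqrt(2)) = c^4 + sqrt(2)*c^3 + 8*c^3 + 5*c^2 + 8*sqrt(2)*c^2 - 50*c + 5*sqrt(2)*c - 50*sqrt(2)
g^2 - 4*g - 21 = (g - 7)*(g + 3)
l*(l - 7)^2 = l^3 - 14*l^2 + 49*l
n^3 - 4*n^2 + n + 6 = (n - 3)*(n - 2)*(n + 1)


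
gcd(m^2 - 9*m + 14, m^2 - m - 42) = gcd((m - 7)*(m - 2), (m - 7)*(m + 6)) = m - 7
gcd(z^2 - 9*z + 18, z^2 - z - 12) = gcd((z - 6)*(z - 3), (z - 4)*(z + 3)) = 1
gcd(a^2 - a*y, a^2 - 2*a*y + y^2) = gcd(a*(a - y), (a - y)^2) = -a + y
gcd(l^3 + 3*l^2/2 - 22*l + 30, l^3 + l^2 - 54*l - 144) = l + 6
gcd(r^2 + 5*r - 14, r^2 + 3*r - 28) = r + 7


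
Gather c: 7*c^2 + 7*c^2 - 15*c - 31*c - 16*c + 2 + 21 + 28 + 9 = 14*c^2 - 62*c + 60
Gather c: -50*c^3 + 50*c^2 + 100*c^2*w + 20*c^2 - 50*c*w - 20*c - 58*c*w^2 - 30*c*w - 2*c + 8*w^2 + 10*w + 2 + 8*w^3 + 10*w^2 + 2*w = -50*c^3 + c^2*(100*w + 70) + c*(-58*w^2 - 80*w - 22) + 8*w^3 + 18*w^2 + 12*w + 2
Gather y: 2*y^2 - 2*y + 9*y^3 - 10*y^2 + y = 9*y^3 - 8*y^2 - y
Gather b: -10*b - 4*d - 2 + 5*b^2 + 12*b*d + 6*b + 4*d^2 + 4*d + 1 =5*b^2 + b*(12*d - 4) + 4*d^2 - 1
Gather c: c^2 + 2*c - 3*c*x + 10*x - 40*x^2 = c^2 + c*(2 - 3*x) - 40*x^2 + 10*x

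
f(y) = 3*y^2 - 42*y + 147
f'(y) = 6*y - 42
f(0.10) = 142.83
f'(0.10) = -41.40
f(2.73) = 54.70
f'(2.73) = -25.62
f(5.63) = 5.63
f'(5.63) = -8.22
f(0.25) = 136.69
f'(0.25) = -40.50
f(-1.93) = 239.23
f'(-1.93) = -53.58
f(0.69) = 119.45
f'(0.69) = -37.86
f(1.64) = 86.19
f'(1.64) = -32.16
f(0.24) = 137.09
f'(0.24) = -40.56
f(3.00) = 48.00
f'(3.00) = -24.00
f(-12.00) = 1083.00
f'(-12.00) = -114.00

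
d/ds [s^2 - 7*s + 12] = 2*s - 7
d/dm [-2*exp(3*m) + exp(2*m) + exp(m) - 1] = (-6*exp(2*m) + 2*exp(m) + 1)*exp(m)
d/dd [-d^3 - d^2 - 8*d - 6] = -3*d^2 - 2*d - 8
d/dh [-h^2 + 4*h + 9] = 4 - 2*h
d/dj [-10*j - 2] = -10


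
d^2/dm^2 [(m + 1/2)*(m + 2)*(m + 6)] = 6*m + 17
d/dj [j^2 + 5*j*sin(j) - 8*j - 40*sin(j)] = 5*j*cos(j) + 2*j + 5*sin(j) - 40*cos(j) - 8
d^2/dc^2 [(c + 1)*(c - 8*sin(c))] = 2*(4*c + 4)*sin(c) - 16*cos(c) + 2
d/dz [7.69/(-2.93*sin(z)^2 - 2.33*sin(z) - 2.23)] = (45.0634*sin(z) + 17.9177)*cos(z)/(2.93*sin(z)^2 + 2.33*sin(z) + 2.23)^2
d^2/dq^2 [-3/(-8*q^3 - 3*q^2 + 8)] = 18*(12*q^2*(4*q + 1)^2 - (8*q + 1)*(8*q^3 + 3*q^2 - 8))/(8*q^3 + 3*q^2 - 8)^3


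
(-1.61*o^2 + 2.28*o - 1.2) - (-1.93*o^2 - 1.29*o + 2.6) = 0.32*o^2 + 3.57*o - 3.8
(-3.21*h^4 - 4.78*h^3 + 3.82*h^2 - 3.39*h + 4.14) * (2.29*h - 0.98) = -7.3509*h^5 - 7.8004*h^4 + 13.4322*h^3 - 11.5067*h^2 + 12.8028*h - 4.0572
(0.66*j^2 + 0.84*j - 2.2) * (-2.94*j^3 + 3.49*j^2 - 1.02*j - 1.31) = -1.9404*j^5 - 0.166199999999999*j^4 + 8.7264*j^3 - 9.3994*j^2 + 1.1436*j + 2.882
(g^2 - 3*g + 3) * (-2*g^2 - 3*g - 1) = -2*g^4 + 3*g^3 + 2*g^2 - 6*g - 3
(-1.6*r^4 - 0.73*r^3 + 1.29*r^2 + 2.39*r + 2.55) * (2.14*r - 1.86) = -3.424*r^5 + 1.4138*r^4 + 4.1184*r^3 + 2.7152*r^2 + 1.0116*r - 4.743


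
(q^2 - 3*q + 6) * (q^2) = q^4 - 3*q^3 + 6*q^2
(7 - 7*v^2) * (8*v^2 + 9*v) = -56*v^4 - 63*v^3 + 56*v^2 + 63*v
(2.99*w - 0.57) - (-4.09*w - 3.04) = 7.08*w + 2.47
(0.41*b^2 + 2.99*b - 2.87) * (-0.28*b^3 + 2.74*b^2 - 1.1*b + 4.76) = -0.1148*b^5 + 0.2862*b^4 + 8.5452*b^3 - 9.2012*b^2 + 17.3894*b - 13.6612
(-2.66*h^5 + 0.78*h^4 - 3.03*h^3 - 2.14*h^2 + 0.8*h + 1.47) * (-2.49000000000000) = 6.6234*h^5 - 1.9422*h^4 + 7.5447*h^3 + 5.3286*h^2 - 1.992*h - 3.6603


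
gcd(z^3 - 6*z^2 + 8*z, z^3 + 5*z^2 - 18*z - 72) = z - 4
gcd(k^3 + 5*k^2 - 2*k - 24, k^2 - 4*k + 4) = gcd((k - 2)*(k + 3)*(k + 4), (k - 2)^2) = k - 2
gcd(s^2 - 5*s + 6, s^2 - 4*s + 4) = s - 2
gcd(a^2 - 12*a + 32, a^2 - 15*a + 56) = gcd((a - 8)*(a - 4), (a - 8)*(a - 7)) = a - 8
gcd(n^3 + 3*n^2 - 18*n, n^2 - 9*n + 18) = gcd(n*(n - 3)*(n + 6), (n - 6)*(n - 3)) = n - 3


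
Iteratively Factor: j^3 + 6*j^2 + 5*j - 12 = (j + 3)*(j^2 + 3*j - 4) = (j + 3)*(j + 4)*(j - 1)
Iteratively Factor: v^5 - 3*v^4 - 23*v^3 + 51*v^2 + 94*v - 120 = (v - 5)*(v^4 + 2*v^3 - 13*v^2 - 14*v + 24) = (v - 5)*(v + 2)*(v^3 - 13*v + 12) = (v - 5)*(v + 2)*(v + 4)*(v^2 - 4*v + 3) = (v - 5)*(v - 1)*(v + 2)*(v + 4)*(v - 3)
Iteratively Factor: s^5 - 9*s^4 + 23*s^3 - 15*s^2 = (s)*(s^4 - 9*s^3 + 23*s^2 - 15*s) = s^2*(s^3 - 9*s^2 + 23*s - 15) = s^2*(s - 3)*(s^2 - 6*s + 5) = s^2*(s - 5)*(s - 3)*(s - 1)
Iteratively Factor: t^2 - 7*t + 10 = (t - 5)*(t - 2)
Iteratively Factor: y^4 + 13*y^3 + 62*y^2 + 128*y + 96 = (y + 4)*(y^3 + 9*y^2 + 26*y + 24) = (y + 4)^2*(y^2 + 5*y + 6) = (y + 3)*(y + 4)^2*(y + 2)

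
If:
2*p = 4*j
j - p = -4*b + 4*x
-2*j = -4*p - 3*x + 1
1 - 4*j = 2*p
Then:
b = 11/96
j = 1/8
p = 1/4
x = 1/12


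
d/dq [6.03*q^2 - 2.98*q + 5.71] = 12.06*q - 2.98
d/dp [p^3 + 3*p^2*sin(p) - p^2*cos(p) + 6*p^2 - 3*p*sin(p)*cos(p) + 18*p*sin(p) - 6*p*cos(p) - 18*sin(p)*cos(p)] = p^2*sin(p) + 3*p^2*cos(p) + 3*p^2 + 12*p*sin(p) + 16*p*cos(p) - 3*p*cos(2*p) + 12*p + 18*sin(p) - 3*sin(2*p)/2 - 6*cos(p) - 18*cos(2*p)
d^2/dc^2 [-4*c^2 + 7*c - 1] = -8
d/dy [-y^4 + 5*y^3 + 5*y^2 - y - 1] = -4*y^3 + 15*y^2 + 10*y - 1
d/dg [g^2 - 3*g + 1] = 2*g - 3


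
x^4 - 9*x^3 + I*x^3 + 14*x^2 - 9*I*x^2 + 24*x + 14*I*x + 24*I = (x - 6)*(x - 4)*(x + 1)*(x + I)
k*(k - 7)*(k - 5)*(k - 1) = k^4 - 13*k^3 + 47*k^2 - 35*k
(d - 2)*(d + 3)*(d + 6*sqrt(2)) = d^3 + d^2 + 6*sqrt(2)*d^2 - 6*d + 6*sqrt(2)*d - 36*sqrt(2)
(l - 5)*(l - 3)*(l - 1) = l^3 - 9*l^2 + 23*l - 15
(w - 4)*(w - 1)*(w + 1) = w^3 - 4*w^2 - w + 4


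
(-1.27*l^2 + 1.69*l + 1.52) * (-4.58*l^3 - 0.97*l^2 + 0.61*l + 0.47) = 5.8166*l^5 - 6.5083*l^4 - 9.3756*l^3 - 1.0404*l^2 + 1.7215*l + 0.7144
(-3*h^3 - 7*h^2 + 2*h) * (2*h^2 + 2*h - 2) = -6*h^5 - 20*h^4 - 4*h^3 + 18*h^2 - 4*h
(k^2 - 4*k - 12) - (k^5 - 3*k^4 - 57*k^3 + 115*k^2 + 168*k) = -k^5 + 3*k^4 + 57*k^3 - 114*k^2 - 172*k - 12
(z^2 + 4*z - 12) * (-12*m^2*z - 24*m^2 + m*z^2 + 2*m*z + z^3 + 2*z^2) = -12*m^2*z^3 - 72*m^2*z^2 + 48*m^2*z + 288*m^2 + m*z^4 + 6*m*z^3 - 4*m*z^2 - 24*m*z + z^5 + 6*z^4 - 4*z^3 - 24*z^2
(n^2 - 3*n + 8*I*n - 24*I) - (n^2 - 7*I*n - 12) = -3*n + 15*I*n + 12 - 24*I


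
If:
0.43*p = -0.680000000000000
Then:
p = -1.58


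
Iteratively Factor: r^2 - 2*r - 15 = (r - 5)*(r + 3)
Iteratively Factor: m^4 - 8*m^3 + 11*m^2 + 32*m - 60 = (m - 3)*(m^3 - 5*m^2 - 4*m + 20) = (m - 3)*(m - 2)*(m^2 - 3*m - 10) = (m - 3)*(m - 2)*(m + 2)*(m - 5)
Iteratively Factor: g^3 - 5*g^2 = (g)*(g^2 - 5*g) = g*(g - 5)*(g)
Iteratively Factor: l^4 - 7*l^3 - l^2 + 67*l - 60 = (l - 5)*(l^3 - 2*l^2 - 11*l + 12) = (l - 5)*(l - 1)*(l^2 - l - 12) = (l - 5)*(l - 4)*(l - 1)*(l + 3)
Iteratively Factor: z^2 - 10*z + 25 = (z - 5)*(z - 5)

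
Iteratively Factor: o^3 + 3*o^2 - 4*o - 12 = (o + 2)*(o^2 + o - 6) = (o - 2)*(o + 2)*(o + 3)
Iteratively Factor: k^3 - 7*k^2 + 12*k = (k)*(k^2 - 7*k + 12) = k*(k - 4)*(k - 3)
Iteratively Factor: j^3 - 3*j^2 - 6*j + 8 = (j - 4)*(j^2 + j - 2) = (j - 4)*(j - 1)*(j + 2)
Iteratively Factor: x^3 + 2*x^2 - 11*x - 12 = (x + 1)*(x^2 + x - 12) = (x + 1)*(x + 4)*(x - 3)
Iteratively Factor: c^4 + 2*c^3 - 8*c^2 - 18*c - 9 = (c - 3)*(c^3 + 5*c^2 + 7*c + 3) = (c - 3)*(c + 1)*(c^2 + 4*c + 3) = (c - 3)*(c + 1)^2*(c + 3)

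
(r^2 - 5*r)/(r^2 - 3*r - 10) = r/(r + 2)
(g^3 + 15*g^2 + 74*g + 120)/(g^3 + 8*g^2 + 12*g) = (g^2 + 9*g + 20)/(g*(g + 2))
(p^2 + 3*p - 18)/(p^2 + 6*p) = (p - 3)/p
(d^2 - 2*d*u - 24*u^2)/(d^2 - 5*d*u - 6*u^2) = (d + 4*u)/(d + u)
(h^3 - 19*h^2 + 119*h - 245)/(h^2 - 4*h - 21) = (h^2 - 12*h + 35)/(h + 3)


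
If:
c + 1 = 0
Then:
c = -1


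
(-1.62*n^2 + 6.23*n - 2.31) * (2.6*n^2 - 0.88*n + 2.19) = -4.212*n^4 + 17.6236*n^3 - 15.0362*n^2 + 15.6765*n - 5.0589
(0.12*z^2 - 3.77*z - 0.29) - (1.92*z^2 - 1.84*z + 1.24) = -1.8*z^2 - 1.93*z - 1.53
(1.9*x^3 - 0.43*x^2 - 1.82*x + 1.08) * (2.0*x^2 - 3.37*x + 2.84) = 3.8*x^5 - 7.263*x^4 + 3.2051*x^3 + 7.0722*x^2 - 8.8084*x + 3.0672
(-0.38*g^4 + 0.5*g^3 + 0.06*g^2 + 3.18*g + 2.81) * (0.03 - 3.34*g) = 1.2692*g^5 - 1.6814*g^4 - 0.1854*g^3 - 10.6194*g^2 - 9.29*g + 0.0843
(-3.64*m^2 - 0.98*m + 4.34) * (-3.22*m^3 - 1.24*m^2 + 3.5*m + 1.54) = 11.7208*m^5 + 7.6692*m^4 - 25.4996*m^3 - 14.4172*m^2 + 13.6808*m + 6.6836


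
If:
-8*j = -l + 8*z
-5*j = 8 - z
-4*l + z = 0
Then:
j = -248/187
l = 64/187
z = 256/187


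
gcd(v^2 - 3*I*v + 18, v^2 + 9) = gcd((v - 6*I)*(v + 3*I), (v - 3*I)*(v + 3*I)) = v + 3*I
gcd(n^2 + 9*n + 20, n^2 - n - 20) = n + 4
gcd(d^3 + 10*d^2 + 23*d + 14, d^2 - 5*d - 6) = d + 1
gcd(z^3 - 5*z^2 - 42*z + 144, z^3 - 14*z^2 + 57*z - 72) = z^2 - 11*z + 24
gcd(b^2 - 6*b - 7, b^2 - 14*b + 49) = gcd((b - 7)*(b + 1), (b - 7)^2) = b - 7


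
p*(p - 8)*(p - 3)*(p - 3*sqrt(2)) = p^4 - 11*p^3 - 3*sqrt(2)*p^3 + 24*p^2 + 33*sqrt(2)*p^2 - 72*sqrt(2)*p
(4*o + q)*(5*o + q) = 20*o^2 + 9*o*q + q^2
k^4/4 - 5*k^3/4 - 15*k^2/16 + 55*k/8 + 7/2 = (k/4 + 1/2)*(k - 4)*(k - 7/2)*(k + 1/2)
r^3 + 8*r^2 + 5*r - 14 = (r - 1)*(r + 2)*(r + 7)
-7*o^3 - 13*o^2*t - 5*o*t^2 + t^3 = (-7*o + t)*(o + t)^2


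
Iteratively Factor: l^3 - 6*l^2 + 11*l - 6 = (l - 3)*(l^2 - 3*l + 2) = (l - 3)*(l - 2)*(l - 1)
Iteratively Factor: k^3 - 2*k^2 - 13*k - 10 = (k - 5)*(k^2 + 3*k + 2) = (k - 5)*(k + 2)*(k + 1)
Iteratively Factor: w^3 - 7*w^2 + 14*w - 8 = (w - 2)*(w^2 - 5*w + 4) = (w - 4)*(w - 2)*(w - 1)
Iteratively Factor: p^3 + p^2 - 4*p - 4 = (p + 2)*(p^2 - p - 2) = (p - 2)*(p + 2)*(p + 1)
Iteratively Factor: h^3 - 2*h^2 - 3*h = (h)*(h^2 - 2*h - 3) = h*(h - 3)*(h + 1)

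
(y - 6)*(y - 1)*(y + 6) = y^3 - y^2 - 36*y + 36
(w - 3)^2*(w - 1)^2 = w^4 - 8*w^3 + 22*w^2 - 24*w + 9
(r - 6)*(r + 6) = r^2 - 36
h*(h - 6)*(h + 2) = h^3 - 4*h^2 - 12*h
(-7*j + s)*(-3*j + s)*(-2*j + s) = -42*j^3 + 41*j^2*s - 12*j*s^2 + s^3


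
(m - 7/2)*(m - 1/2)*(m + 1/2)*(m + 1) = m^4 - 5*m^3/2 - 15*m^2/4 + 5*m/8 + 7/8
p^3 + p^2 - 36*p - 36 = (p - 6)*(p + 1)*(p + 6)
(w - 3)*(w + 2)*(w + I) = w^3 - w^2 + I*w^2 - 6*w - I*w - 6*I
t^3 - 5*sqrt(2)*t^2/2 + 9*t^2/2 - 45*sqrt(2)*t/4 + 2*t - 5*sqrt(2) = (t + 1/2)*(t + 4)*(t - 5*sqrt(2)/2)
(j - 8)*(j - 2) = j^2 - 10*j + 16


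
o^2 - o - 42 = (o - 7)*(o + 6)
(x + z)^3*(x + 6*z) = x^4 + 9*x^3*z + 21*x^2*z^2 + 19*x*z^3 + 6*z^4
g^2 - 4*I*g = g*(g - 4*I)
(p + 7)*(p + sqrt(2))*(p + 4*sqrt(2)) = p^3 + 7*p^2 + 5*sqrt(2)*p^2 + 8*p + 35*sqrt(2)*p + 56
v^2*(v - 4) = v^3 - 4*v^2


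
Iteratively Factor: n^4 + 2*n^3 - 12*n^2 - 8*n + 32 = (n - 2)*(n^3 + 4*n^2 - 4*n - 16) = (n - 2)*(n + 2)*(n^2 + 2*n - 8) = (n - 2)^2*(n + 2)*(n + 4)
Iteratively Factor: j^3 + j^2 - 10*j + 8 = (j + 4)*(j^2 - 3*j + 2) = (j - 2)*(j + 4)*(j - 1)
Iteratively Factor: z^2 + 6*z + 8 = (z + 4)*(z + 2)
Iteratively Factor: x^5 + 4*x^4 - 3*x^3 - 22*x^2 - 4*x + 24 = (x + 3)*(x^4 + x^3 - 6*x^2 - 4*x + 8) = (x + 2)*(x + 3)*(x^3 - x^2 - 4*x + 4) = (x - 2)*(x + 2)*(x + 3)*(x^2 + x - 2) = (x - 2)*(x - 1)*(x + 2)*(x + 3)*(x + 2)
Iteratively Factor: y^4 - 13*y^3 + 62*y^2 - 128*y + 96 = (y - 4)*(y^3 - 9*y^2 + 26*y - 24) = (y - 4)*(y - 2)*(y^2 - 7*y + 12) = (y - 4)*(y - 3)*(y - 2)*(y - 4)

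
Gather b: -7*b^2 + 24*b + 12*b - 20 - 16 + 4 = -7*b^2 + 36*b - 32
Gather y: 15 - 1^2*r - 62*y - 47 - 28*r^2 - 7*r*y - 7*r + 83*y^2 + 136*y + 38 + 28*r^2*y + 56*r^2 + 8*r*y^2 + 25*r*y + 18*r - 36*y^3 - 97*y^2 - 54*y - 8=28*r^2 + 10*r - 36*y^3 + y^2*(8*r - 14) + y*(28*r^2 + 18*r + 20) - 2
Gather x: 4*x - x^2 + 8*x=-x^2 + 12*x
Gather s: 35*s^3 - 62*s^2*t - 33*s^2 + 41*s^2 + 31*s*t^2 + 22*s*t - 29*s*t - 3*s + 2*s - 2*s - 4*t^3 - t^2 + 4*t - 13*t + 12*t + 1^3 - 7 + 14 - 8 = 35*s^3 + s^2*(8 - 62*t) + s*(31*t^2 - 7*t - 3) - 4*t^3 - t^2 + 3*t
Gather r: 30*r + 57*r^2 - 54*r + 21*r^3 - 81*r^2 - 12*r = 21*r^3 - 24*r^2 - 36*r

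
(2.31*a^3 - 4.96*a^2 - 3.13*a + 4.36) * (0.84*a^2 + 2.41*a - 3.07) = 1.9404*a^5 + 1.4007*a^4 - 21.6745*a^3 + 11.3463*a^2 + 20.1167*a - 13.3852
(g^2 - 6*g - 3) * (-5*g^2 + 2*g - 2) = -5*g^4 + 32*g^3 + g^2 + 6*g + 6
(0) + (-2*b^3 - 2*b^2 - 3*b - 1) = -2*b^3 - 2*b^2 - 3*b - 1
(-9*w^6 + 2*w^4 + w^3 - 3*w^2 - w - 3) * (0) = 0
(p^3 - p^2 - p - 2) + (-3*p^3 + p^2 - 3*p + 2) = -2*p^3 - 4*p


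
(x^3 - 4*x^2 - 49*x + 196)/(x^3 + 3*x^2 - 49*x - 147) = (x - 4)/(x + 3)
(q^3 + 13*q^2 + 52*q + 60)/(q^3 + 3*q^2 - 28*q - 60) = (q + 5)/(q - 5)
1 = 1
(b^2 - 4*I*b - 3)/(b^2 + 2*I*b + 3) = (b - 3*I)/(b + 3*I)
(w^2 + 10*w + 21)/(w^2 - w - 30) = (w^2 + 10*w + 21)/(w^2 - w - 30)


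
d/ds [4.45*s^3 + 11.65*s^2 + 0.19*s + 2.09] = 13.35*s^2 + 23.3*s + 0.19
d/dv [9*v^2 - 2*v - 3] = 18*v - 2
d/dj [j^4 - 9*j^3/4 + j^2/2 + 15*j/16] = 4*j^3 - 27*j^2/4 + j + 15/16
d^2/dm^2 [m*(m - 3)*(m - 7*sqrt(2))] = 6*m - 14*sqrt(2) - 6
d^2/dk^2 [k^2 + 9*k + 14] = 2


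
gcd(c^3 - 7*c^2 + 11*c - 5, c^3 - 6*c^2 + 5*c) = c^2 - 6*c + 5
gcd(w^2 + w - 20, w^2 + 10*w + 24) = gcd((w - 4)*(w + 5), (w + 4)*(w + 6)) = 1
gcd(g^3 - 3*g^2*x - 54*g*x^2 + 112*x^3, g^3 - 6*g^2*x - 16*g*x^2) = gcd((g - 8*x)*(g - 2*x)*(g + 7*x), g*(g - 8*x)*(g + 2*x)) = -g + 8*x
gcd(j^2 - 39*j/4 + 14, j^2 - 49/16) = j - 7/4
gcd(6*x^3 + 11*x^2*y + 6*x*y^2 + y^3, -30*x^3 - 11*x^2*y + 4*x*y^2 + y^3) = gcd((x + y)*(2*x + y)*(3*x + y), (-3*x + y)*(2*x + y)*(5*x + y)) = 2*x + y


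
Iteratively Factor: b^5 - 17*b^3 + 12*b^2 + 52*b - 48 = (b - 3)*(b^4 + 3*b^3 - 8*b^2 - 12*b + 16) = (b - 3)*(b - 2)*(b^3 + 5*b^2 + 2*b - 8) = (b - 3)*(b - 2)*(b + 4)*(b^2 + b - 2) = (b - 3)*(b - 2)*(b + 2)*(b + 4)*(b - 1)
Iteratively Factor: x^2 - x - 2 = (x - 2)*(x + 1)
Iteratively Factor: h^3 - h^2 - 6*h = (h - 3)*(h^2 + 2*h) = h*(h - 3)*(h + 2)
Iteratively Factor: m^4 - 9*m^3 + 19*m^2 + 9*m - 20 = (m + 1)*(m^3 - 10*m^2 + 29*m - 20) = (m - 5)*(m + 1)*(m^2 - 5*m + 4) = (m - 5)*(m - 4)*(m + 1)*(m - 1)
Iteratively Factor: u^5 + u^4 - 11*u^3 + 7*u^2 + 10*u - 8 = (u - 1)*(u^4 + 2*u^3 - 9*u^2 - 2*u + 8) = (u - 1)*(u + 4)*(u^3 - 2*u^2 - u + 2) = (u - 1)^2*(u + 4)*(u^2 - u - 2) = (u - 2)*(u - 1)^2*(u + 4)*(u + 1)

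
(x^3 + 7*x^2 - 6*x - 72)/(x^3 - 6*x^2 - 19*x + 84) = (x + 6)/(x - 7)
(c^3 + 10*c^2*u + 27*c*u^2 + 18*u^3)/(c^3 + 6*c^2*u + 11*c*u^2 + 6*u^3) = (c + 6*u)/(c + 2*u)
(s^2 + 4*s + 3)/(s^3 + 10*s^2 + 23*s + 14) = (s + 3)/(s^2 + 9*s + 14)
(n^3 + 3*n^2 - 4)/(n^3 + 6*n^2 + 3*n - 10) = (n + 2)/(n + 5)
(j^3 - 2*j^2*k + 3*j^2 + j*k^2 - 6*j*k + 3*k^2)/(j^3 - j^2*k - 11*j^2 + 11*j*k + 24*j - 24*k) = (j^2 - j*k + 3*j - 3*k)/(j^2 - 11*j + 24)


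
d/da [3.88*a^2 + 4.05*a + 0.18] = 7.76*a + 4.05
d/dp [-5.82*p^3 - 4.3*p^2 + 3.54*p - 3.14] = -17.46*p^2 - 8.6*p + 3.54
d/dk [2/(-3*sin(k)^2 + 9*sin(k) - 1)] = 6*(2*sin(k) - 3)*cos(k)/(3*sin(k)^2 - 9*sin(k) + 1)^2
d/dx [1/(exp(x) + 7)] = -exp(x)/(exp(x) + 7)^2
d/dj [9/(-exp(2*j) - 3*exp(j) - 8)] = (18*exp(j) + 27)*exp(j)/(exp(2*j) + 3*exp(j) + 8)^2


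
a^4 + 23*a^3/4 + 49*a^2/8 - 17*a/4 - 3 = (a - 3/4)*(a + 1/2)*(a + 2)*(a + 4)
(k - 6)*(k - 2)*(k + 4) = k^3 - 4*k^2 - 20*k + 48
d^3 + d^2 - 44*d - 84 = (d - 7)*(d + 2)*(d + 6)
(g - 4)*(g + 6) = g^2 + 2*g - 24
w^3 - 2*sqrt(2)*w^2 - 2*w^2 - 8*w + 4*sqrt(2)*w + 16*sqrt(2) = (w - 4)*(w + 2)*(w - 2*sqrt(2))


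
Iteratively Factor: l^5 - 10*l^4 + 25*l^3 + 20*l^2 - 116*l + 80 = (l + 2)*(l^4 - 12*l^3 + 49*l^2 - 78*l + 40) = (l - 4)*(l + 2)*(l^3 - 8*l^2 + 17*l - 10) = (l - 5)*(l - 4)*(l + 2)*(l^2 - 3*l + 2) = (l - 5)*(l - 4)*(l - 2)*(l + 2)*(l - 1)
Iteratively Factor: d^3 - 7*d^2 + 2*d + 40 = (d - 4)*(d^2 - 3*d - 10) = (d - 4)*(d + 2)*(d - 5)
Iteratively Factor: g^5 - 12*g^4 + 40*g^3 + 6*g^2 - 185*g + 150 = (g - 5)*(g^4 - 7*g^3 + 5*g^2 + 31*g - 30) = (g - 5)*(g - 1)*(g^3 - 6*g^2 - g + 30) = (g - 5)^2*(g - 1)*(g^2 - g - 6) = (g - 5)^2*(g - 3)*(g - 1)*(g + 2)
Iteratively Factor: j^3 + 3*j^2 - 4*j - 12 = (j - 2)*(j^2 + 5*j + 6) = (j - 2)*(j + 2)*(j + 3)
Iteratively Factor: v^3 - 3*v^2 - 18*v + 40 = (v + 4)*(v^2 - 7*v + 10) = (v - 5)*(v + 4)*(v - 2)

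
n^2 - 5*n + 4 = (n - 4)*(n - 1)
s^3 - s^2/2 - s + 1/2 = (s - 1)*(s - 1/2)*(s + 1)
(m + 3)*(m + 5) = m^2 + 8*m + 15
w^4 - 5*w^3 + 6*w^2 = w^2*(w - 3)*(w - 2)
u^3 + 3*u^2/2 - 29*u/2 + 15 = (u - 2)*(u - 3/2)*(u + 5)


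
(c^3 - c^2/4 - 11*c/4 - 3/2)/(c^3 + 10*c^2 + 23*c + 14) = (4*c^2 - 5*c - 6)/(4*(c^2 + 9*c + 14))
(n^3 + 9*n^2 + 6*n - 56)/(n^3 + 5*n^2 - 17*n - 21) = (n^2 + 2*n - 8)/(n^2 - 2*n - 3)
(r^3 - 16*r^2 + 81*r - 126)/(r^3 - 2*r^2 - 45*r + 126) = (r - 7)/(r + 7)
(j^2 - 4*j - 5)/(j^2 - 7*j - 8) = (j - 5)/(j - 8)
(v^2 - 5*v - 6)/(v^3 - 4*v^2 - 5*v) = (v - 6)/(v*(v - 5))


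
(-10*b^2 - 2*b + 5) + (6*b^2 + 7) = -4*b^2 - 2*b + 12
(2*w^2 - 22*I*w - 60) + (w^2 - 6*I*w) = 3*w^2 - 28*I*w - 60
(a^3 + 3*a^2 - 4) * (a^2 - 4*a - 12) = a^5 - a^4 - 24*a^3 - 40*a^2 + 16*a + 48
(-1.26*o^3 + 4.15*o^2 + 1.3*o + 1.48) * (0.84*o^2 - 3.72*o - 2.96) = -1.0584*o^5 + 8.1732*o^4 - 10.6164*o^3 - 15.8768*o^2 - 9.3536*o - 4.3808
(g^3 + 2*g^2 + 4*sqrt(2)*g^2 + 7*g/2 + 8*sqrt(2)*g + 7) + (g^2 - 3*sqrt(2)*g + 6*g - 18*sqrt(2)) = g^3 + 3*g^2 + 4*sqrt(2)*g^2 + 5*sqrt(2)*g + 19*g/2 - 18*sqrt(2) + 7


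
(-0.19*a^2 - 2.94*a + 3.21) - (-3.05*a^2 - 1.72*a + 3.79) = 2.86*a^2 - 1.22*a - 0.58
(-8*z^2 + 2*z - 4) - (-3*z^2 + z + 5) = -5*z^2 + z - 9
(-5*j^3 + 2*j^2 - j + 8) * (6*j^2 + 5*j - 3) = -30*j^5 - 13*j^4 + 19*j^3 + 37*j^2 + 43*j - 24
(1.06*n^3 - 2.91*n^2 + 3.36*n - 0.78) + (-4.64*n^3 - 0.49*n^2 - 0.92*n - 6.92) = -3.58*n^3 - 3.4*n^2 + 2.44*n - 7.7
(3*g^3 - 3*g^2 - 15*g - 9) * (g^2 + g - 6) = 3*g^5 - 36*g^3 - 6*g^2 + 81*g + 54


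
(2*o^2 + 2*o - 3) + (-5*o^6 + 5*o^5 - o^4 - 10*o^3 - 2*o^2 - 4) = -5*o^6 + 5*o^5 - o^4 - 10*o^3 + 2*o - 7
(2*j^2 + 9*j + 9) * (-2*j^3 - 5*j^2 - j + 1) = -4*j^5 - 28*j^4 - 65*j^3 - 52*j^2 + 9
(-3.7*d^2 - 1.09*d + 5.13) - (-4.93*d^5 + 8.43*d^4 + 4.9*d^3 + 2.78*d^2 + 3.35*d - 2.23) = 4.93*d^5 - 8.43*d^4 - 4.9*d^3 - 6.48*d^2 - 4.44*d + 7.36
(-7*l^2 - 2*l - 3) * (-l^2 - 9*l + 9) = 7*l^4 + 65*l^3 - 42*l^2 + 9*l - 27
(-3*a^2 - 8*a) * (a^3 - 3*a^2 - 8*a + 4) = -3*a^5 + a^4 + 48*a^3 + 52*a^2 - 32*a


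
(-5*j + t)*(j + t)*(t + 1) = -5*j^2*t - 5*j^2 - 4*j*t^2 - 4*j*t + t^3 + t^2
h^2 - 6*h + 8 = (h - 4)*(h - 2)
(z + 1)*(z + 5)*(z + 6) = z^3 + 12*z^2 + 41*z + 30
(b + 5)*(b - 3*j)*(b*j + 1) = b^3*j - 3*b^2*j^2 + 5*b^2*j + b^2 - 15*b*j^2 - 3*b*j + 5*b - 15*j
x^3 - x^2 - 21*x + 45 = (x - 3)^2*(x + 5)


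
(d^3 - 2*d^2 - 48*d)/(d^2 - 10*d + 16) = d*(d + 6)/(d - 2)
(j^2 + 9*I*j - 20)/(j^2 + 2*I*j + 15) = (j + 4*I)/(j - 3*I)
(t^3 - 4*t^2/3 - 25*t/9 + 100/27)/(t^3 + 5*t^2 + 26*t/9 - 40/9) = (9*t^2 - 27*t + 20)/(3*(3*t^2 + 10*t - 8))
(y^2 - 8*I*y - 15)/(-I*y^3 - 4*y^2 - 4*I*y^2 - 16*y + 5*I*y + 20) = (I*y^2 + 8*y - 15*I)/(y^3 + 4*y^2*(1 - I) - y*(5 + 16*I) + 20*I)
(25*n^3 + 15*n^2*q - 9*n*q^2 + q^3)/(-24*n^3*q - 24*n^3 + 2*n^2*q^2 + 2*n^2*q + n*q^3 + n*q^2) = (25*n^3 + 15*n^2*q - 9*n*q^2 + q^3)/(n*(-24*n^2*q - 24*n^2 + 2*n*q^2 + 2*n*q + q^3 + q^2))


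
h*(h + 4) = h^2 + 4*h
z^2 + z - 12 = (z - 3)*(z + 4)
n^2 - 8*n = n*(n - 8)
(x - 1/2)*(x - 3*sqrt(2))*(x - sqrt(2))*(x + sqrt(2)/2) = x^4 - 7*sqrt(2)*x^3/2 - x^3/2 + 2*x^2 + 7*sqrt(2)*x^2/4 - x + 3*sqrt(2)*x - 3*sqrt(2)/2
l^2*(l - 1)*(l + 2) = l^4 + l^3 - 2*l^2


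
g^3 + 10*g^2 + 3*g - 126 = (g - 3)*(g + 6)*(g + 7)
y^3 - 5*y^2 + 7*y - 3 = (y - 3)*(y - 1)^2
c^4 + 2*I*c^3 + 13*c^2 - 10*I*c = c*(c - 2*I)*(c - I)*(c + 5*I)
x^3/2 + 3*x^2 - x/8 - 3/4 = (x/2 + 1/4)*(x - 1/2)*(x + 6)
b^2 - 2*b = b*(b - 2)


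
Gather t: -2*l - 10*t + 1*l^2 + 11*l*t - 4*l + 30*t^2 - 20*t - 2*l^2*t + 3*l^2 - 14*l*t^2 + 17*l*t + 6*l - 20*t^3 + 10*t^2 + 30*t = 4*l^2 - 20*t^3 + t^2*(40 - 14*l) + t*(-2*l^2 + 28*l)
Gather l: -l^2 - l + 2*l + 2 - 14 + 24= -l^2 + l + 12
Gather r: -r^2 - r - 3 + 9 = -r^2 - r + 6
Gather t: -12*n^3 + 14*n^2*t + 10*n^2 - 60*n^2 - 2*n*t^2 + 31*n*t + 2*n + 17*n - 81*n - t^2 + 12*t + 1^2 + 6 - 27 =-12*n^3 - 50*n^2 - 62*n + t^2*(-2*n - 1) + t*(14*n^2 + 31*n + 12) - 20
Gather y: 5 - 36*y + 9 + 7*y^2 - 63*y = 7*y^2 - 99*y + 14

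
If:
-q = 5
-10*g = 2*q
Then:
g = 1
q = -5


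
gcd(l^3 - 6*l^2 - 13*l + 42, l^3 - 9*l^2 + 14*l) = l^2 - 9*l + 14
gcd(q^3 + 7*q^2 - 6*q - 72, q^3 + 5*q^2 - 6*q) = q + 6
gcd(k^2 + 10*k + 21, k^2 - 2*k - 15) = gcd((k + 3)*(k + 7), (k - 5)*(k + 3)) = k + 3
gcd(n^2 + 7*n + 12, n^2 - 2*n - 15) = n + 3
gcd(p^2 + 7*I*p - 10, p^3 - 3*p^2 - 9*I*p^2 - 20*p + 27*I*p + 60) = 1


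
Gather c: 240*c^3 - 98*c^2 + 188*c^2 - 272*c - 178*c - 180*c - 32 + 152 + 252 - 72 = 240*c^3 + 90*c^2 - 630*c + 300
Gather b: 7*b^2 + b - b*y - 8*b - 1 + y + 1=7*b^2 + b*(-y - 7) + y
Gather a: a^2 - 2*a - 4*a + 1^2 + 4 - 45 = a^2 - 6*a - 40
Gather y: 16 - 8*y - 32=-8*y - 16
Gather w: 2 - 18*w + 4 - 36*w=6 - 54*w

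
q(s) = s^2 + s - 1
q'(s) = 2*s + 1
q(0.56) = -0.13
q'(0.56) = 2.12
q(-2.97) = 4.85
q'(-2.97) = -4.94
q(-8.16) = 57.43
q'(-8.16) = -15.32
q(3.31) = 13.27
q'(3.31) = 7.62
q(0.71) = 0.21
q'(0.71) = 2.42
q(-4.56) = 15.23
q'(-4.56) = -8.12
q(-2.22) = 1.71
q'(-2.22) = -3.44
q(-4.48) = 14.59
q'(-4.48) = -7.96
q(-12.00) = 131.00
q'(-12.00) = -23.00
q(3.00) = 11.00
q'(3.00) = 7.00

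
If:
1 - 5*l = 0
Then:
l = 1/5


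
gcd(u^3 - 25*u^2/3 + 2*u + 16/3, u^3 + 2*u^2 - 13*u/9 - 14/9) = u^2 - u/3 - 2/3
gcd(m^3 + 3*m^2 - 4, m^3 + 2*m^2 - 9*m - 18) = m + 2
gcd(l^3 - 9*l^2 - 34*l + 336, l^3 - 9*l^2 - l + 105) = l - 7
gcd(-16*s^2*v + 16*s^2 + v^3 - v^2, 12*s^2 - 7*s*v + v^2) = 4*s - v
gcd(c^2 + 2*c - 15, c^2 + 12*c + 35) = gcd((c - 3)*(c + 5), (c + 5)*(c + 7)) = c + 5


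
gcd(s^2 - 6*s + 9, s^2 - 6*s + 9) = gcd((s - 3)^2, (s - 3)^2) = s^2 - 6*s + 9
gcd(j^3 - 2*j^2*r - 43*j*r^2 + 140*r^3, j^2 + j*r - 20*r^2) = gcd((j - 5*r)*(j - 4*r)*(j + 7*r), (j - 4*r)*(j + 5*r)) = -j + 4*r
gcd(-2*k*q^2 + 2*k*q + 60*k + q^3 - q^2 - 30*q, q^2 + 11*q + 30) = q + 5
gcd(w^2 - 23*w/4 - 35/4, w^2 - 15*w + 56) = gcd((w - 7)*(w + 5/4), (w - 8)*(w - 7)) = w - 7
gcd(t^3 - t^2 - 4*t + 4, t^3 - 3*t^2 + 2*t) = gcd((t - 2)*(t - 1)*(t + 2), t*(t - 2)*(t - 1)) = t^2 - 3*t + 2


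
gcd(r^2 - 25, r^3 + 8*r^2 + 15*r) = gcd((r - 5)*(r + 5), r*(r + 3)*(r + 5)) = r + 5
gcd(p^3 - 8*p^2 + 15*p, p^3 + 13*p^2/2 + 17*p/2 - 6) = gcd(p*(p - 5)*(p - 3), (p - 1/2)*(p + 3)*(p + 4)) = 1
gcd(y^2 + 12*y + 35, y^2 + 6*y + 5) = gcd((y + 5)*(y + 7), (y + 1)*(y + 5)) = y + 5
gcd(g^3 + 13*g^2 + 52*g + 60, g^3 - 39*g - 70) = g^2 + 7*g + 10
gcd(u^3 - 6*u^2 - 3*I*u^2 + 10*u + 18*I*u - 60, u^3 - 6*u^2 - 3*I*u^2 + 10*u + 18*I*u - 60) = u^3 + u^2*(-6 - 3*I) + u*(10 + 18*I) - 60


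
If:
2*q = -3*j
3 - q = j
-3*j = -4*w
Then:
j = -6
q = 9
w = -9/2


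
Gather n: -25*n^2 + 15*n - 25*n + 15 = -25*n^2 - 10*n + 15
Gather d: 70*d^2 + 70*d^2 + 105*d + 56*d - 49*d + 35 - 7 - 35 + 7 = 140*d^2 + 112*d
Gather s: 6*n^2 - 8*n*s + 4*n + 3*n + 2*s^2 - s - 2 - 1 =6*n^2 + 7*n + 2*s^2 + s*(-8*n - 1) - 3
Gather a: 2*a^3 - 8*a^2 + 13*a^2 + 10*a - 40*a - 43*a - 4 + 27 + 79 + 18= 2*a^3 + 5*a^2 - 73*a + 120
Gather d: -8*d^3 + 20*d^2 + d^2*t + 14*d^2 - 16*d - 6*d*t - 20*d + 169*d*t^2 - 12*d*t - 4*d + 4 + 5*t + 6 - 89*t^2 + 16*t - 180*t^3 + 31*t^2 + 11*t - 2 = -8*d^3 + d^2*(t + 34) + d*(169*t^2 - 18*t - 40) - 180*t^3 - 58*t^2 + 32*t + 8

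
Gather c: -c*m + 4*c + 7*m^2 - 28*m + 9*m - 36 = c*(4 - m) + 7*m^2 - 19*m - 36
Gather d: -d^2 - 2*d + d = -d^2 - d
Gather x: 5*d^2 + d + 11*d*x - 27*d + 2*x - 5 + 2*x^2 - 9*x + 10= 5*d^2 - 26*d + 2*x^2 + x*(11*d - 7) + 5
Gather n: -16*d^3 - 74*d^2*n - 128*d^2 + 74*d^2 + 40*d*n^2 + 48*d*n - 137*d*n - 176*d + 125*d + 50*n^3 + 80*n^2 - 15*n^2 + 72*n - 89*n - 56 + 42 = -16*d^3 - 54*d^2 - 51*d + 50*n^3 + n^2*(40*d + 65) + n*(-74*d^2 - 89*d - 17) - 14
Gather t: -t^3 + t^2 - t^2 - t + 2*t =-t^3 + t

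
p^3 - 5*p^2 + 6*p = p*(p - 3)*(p - 2)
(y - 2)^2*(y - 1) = y^3 - 5*y^2 + 8*y - 4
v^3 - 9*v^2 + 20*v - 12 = (v - 6)*(v - 2)*(v - 1)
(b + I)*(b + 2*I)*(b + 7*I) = b^3 + 10*I*b^2 - 23*b - 14*I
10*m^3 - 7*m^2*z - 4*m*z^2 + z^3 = (-5*m + z)*(-m + z)*(2*m + z)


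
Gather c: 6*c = 6*c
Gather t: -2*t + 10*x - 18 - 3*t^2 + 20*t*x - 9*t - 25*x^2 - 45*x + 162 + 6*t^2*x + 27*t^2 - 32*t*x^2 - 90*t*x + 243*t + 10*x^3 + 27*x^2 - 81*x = t^2*(6*x + 24) + t*(-32*x^2 - 70*x + 232) + 10*x^3 + 2*x^2 - 116*x + 144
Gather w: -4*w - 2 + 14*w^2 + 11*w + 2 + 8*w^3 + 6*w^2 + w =8*w^3 + 20*w^2 + 8*w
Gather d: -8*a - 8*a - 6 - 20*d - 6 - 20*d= -16*a - 40*d - 12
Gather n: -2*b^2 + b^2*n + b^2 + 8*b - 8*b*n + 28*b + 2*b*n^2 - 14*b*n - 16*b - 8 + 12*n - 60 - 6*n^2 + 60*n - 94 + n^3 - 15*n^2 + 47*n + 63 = -b^2 + 20*b + n^3 + n^2*(2*b - 21) + n*(b^2 - 22*b + 119) - 99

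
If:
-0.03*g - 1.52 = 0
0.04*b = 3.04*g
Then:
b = -3850.67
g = -50.67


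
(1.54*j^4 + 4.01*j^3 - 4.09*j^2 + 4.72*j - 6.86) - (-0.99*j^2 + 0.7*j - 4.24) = 1.54*j^4 + 4.01*j^3 - 3.1*j^2 + 4.02*j - 2.62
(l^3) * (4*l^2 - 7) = 4*l^5 - 7*l^3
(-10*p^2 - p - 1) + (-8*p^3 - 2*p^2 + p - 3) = -8*p^3 - 12*p^2 - 4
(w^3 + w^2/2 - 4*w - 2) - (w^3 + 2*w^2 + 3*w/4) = -3*w^2/2 - 19*w/4 - 2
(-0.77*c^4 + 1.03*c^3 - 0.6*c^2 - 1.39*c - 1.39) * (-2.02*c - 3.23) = 1.5554*c^5 + 0.4065*c^4 - 2.1149*c^3 + 4.7458*c^2 + 7.2975*c + 4.4897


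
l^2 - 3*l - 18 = (l - 6)*(l + 3)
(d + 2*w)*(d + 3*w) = d^2 + 5*d*w + 6*w^2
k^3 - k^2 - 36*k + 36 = (k - 6)*(k - 1)*(k + 6)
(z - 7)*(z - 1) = z^2 - 8*z + 7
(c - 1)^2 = c^2 - 2*c + 1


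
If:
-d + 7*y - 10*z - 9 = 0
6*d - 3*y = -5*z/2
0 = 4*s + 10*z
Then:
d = 25*z/78 + 9/13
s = -5*z/2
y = 115*z/78 + 18/13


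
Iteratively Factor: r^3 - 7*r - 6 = (r + 2)*(r^2 - 2*r - 3) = (r + 1)*(r + 2)*(r - 3)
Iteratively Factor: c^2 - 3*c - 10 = (c + 2)*(c - 5)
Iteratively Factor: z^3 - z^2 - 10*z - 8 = (z + 2)*(z^2 - 3*z - 4) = (z - 4)*(z + 2)*(z + 1)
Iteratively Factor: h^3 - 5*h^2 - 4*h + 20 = (h - 2)*(h^2 - 3*h - 10) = (h - 2)*(h + 2)*(h - 5)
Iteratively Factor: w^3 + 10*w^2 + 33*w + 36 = (w + 3)*(w^2 + 7*w + 12) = (w + 3)^2*(w + 4)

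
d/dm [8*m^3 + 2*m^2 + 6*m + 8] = 24*m^2 + 4*m + 6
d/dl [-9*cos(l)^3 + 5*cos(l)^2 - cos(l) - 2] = (27*cos(l)^2 - 10*cos(l) + 1)*sin(l)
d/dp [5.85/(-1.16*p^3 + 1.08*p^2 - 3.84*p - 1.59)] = (20.358*p^2 - 12.636*p + 22.464)/(1.16*p^3 - 1.08*p^2 + 3.84*p + 1.59)^2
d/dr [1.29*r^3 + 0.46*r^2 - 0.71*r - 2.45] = 3.87*r^2 + 0.92*r - 0.71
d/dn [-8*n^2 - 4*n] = -16*n - 4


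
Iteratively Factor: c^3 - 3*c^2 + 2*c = (c)*(c^2 - 3*c + 2) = c*(c - 2)*(c - 1)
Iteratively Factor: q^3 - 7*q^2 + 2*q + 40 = (q - 4)*(q^2 - 3*q - 10) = (q - 5)*(q - 4)*(q + 2)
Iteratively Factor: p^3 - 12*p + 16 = (p - 2)*(p^2 + 2*p - 8) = (p - 2)^2*(p + 4)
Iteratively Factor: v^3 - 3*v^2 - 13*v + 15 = (v + 3)*(v^2 - 6*v + 5) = (v - 1)*(v + 3)*(v - 5)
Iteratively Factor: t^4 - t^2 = (t)*(t^3 - t) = t*(t + 1)*(t^2 - t) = t*(t - 1)*(t + 1)*(t)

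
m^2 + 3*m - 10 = (m - 2)*(m + 5)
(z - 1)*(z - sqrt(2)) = z^2 - sqrt(2)*z - z + sqrt(2)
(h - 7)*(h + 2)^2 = h^3 - 3*h^2 - 24*h - 28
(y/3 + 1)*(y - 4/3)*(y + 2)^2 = y^4/3 + 17*y^3/9 + 20*y^2/9 - 28*y/9 - 16/3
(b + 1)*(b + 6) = b^2 + 7*b + 6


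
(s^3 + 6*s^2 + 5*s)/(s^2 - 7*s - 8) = s*(s + 5)/(s - 8)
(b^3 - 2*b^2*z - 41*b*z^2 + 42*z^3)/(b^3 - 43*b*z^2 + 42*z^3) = (-b^2 + b*z + 42*z^2)/(-b^2 - b*z + 42*z^2)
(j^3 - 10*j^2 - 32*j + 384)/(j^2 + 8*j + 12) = (j^2 - 16*j + 64)/(j + 2)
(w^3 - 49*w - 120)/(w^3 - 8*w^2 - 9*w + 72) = (w + 5)/(w - 3)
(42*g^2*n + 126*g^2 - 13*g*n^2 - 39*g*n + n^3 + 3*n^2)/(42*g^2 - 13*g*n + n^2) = n + 3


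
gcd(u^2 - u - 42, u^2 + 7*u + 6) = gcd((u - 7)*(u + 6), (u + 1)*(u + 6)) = u + 6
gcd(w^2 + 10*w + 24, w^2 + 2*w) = 1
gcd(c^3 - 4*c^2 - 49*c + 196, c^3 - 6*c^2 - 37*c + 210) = c - 7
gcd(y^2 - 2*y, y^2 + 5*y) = y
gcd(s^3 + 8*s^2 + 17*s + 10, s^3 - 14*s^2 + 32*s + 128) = s + 2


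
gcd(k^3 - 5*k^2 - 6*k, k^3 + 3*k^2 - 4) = 1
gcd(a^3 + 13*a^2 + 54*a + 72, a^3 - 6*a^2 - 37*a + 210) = a + 6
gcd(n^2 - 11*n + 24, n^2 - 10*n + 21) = n - 3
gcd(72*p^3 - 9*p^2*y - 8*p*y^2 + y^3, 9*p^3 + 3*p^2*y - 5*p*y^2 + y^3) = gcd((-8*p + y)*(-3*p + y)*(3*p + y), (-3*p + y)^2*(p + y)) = -3*p + y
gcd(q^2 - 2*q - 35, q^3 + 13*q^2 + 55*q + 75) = q + 5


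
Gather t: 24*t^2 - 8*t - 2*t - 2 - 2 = 24*t^2 - 10*t - 4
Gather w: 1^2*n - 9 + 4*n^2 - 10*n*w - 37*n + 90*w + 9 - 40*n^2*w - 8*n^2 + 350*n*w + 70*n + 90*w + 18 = -4*n^2 + 34*n + w*(-40*n^2 + 340*n + 180) + 18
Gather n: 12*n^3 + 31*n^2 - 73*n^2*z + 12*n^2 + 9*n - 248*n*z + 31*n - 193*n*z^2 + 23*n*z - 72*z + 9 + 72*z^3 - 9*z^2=12*n^3 + n^2*(43 - 73*z) + n*(-193*z^2 - 225*z + 40) + 72*z^3 - 9*z^2 - 72*z + 9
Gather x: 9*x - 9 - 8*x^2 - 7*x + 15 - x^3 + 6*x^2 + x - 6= -x^3 - 2*x^2 + 3*x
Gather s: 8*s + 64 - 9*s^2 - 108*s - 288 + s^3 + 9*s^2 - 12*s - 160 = s^3 - 112*s - 384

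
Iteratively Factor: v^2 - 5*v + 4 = (v - 1)*(v - 4)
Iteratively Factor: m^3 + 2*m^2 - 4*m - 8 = (m - 2)*(m^2 + 4*m + 4) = (m - 2)*(m + 2)*(m + 2)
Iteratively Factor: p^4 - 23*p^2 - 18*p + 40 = (p - 1)*(p^3 + p^2 - 22*p - 40) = (p - 1)*(p + 2)*(p^2 - p - 20) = (p - 5)*(p - 1)*(p + 2)*(p + 4)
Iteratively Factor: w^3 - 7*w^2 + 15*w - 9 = (w - 1)*(w^2 - 6*w + 9) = (w - 3)*(w - 1)*(w - 3)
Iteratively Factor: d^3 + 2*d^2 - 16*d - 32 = (d + 2)*(d^2 - 16) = (d - 4)*(d + 2)*(d + 4)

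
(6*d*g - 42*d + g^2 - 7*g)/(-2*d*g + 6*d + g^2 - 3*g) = (-6*d*g + 42*d - g^2 + 7*g)/(2*d*g - 6*d - g^2 + 3*g)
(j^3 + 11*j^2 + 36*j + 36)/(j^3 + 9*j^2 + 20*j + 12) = (j + 3)/(j + 1)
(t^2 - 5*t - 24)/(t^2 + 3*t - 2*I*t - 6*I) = (t - 8)/(t - 2*I)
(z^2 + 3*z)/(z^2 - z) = (z + 3)/(z - 1)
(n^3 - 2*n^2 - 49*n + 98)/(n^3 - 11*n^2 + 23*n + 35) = (n^2 + 5*n - 14)/(n^2 - 4*n - 5)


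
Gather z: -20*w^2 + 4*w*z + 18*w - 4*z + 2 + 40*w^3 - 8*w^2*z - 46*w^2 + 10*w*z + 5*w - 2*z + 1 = 40*w^3 - 66*w^2 + 23*w + z*(-8*w^2 + 14*w - 6) + 3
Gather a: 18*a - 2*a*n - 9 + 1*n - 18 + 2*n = a*(18 - 2*n) + 3*n - 27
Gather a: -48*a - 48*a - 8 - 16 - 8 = -96*a - 32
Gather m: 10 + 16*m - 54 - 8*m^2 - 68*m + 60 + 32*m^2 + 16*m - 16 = 24*m^2 - 36*m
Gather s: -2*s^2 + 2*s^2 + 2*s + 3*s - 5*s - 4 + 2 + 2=0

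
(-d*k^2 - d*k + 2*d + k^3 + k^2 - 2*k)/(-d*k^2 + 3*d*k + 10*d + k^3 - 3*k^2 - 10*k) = (k - 1)/(k - 5)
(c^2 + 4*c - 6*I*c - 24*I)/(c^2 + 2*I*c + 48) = (c + 4)/(c + 8*I)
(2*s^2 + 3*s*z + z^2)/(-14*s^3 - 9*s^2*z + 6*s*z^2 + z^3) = (2*s + z)/(-14*s^2 + 5*s*z + z^2)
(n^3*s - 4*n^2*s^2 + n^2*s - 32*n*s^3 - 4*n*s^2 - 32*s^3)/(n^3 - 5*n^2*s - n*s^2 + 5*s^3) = s*(n^3 - 4*n^2*s + n^2 - 32*n*s^2 - 4*n*s - 32*s^2)/(n^3 - 5*n^2*s - n*s^2 + 5*s^3)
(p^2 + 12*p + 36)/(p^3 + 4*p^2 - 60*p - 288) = 1/(p - 8)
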